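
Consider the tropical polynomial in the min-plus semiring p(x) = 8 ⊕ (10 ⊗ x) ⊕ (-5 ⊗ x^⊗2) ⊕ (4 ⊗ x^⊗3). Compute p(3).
p(3) = 1

A tropical monomial a ⊗ x^⊗i evaluates to a + i · x. Evaluating each term at x = 3:
  Term 0 contributes 8 + 0 · 3 = 8
  Term 1 contributes 10 + 1 · 3 = 13
  Term 2 contributes -5 + 2 · 3 = 1
  Term 3 contributes 4 + 3 · 3 = 13
p(3) = ⊕ of these = min[8, 13, 1, 13] = 1.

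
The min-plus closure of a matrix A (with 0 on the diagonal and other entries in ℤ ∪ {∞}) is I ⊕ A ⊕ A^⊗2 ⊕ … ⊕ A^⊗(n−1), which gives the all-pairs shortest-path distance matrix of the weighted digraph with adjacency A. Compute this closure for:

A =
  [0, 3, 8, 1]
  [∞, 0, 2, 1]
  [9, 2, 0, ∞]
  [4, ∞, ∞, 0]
Closure =
  [0, 3, 5, 1]
  [5, 0, 2, 1]
  [7, 2, 0, 3]
  [4, 7, 9, 0]

This is the Floyd-Warshall all-pairs shortest-path computation. For each intermediate vertex k = 0, 1, …, 3, update dist[i][j] ← min(dist[i][j], dist[i][k] + dist[k][j]). The final matrix gives, for each (i, j), the minimum total weight of any directed path from i to j (possibly empty when i = j).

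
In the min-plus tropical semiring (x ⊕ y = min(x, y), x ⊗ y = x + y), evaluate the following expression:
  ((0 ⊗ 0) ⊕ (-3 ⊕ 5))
((0 ⊗ 0) ⊕ (-3 ⊕ 5)) = -3

Expand innermost to outermost. Recall ⊕ takes the minimum of its arguments and ⊗ takes their sum. Working out the expression ((0 ⊗ 0) ⊕ (-3 ⊕ 5)) gives -3.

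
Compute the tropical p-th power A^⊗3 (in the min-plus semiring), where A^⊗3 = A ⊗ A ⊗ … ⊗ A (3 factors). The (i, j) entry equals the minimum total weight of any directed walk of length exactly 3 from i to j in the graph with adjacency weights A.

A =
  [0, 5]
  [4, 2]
A^⊗3 =
  [0, 5]
  [4, 6]

Each entry (A^⊗3)_ij equals the minimum over all length-3 walks i = v_0 → v_1 → … → v_3 = j of Σ_t A[v_t][v_{t+1}]. For example, for (i, j) = (0, 1) we minimise over 4 possible intermediate vertex sequences; the minimum is 5, attained along the walk 0 → 0 → 0 → 1.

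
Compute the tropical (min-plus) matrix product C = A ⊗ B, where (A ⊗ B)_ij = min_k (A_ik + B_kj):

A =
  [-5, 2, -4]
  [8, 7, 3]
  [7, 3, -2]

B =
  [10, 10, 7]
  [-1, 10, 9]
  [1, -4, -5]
A ⊗ B =
  [-3, -8, -9]
  [4, -1, -2]
  [-1, -6, -7]

Apply the min-plus product entry-by-entry:
  C[0][0] = min over k of (A[0][0] + B[0][0] = -5 + 10 = 5, A[0][1] + B[1][0] = 2 + -1 = 1, A[0][2] + B[2][0] = -4 + 1 = -3) = -3 (attained at k = 2)
  C[0][1] = min over k of (A[0][0] + B[0][1] = -5 + 10 = 5, A[0][1] + B[1][1] = 2 + 10 = 12, A[0][2] + B[2][1] = -4 + -4 = -8) = -8 (attained at k = 2)
  C[0][2] = min over k of (A[0][0] + B[0][2] = -5 + 7 = 2, A[0][1] + B[1][2] = 2 + 9 = 11, A[0][2] + B[2][2] = -4 + -5 = -9) = -9 (attained at k = 2)
  C[1][0] = min over k of (A[1][0] + B[0][0] = 8 + 10 = 18, A[1][1] + B[1][0] = 7 + -1 = 6, A[1][2] + B[2][0] = 3 + 1 = 4) = 4 (attained at k = 2)
  C[1][1] = min over k of (A[1][0] + B[0][1] = 8 + 10 = 18, A[1][1] + B[1][1] = 7 + 10 = 17, A[1][2] + B[2][1] = 3 + -4 = -1) = -1 (attained at k = 2)
  C[1][2] = min over k of (A[1][0] + B[0][2] = 8 + 7 = 15, A[1][1] + B[1][2] = 7 + 9 = 16, A[1][2] + B[2][2] = 3 + -5 = -2) = -2 (attained at k = 2)
  C[2][0] = min over k of (A[2][0] + B[0][0] = 7 + 10 = 17, A[2][1] + B[1][0] = 3 + -1 = 2, A[2][2] + B[2][0] = -2 + 1 = -1) = -1 (attained at k = 2)
  C[2][1] = min over k of (A[2][0] + B[0][1] = 7 + 10 = 17, A[2][1] + B[1][1] = 3 + 10 = 13, A[2][2] + B[2][1] = -2 + -4 = -6) = -6 (attained at k = 2)
  C[2][2] = min over k of (A[2][0] + B[0][2] = 7 + 7 = 14, A[2][1] + B[1][2] = 3 + 9 = 12, A[2][2] + B[2][2] = -2 + -5 = -7) = -7 (attained at k = 2)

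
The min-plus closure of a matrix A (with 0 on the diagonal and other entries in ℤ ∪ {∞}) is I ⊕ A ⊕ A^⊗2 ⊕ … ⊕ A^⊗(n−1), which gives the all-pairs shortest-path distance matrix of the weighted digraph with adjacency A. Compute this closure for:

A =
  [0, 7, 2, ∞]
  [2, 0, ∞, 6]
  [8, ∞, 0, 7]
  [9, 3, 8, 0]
Closure =
  [0, 7, 2, 9]
  [2, 0, 4, 6]
  [8, 10, 0, 7]
  [5, 3, 7, 0]

This is the Floyd-Warshall all-pairs shortest-path computation. For each intermediate vertex k = 0, 1, …, 3, update dist[i][j] ← min(dist[i][j], dist[i][k] + dist[k][j]). The final matrix gives, for each (i, j), the minimum total weight of any directed path from i to j (possibly empty when i = j).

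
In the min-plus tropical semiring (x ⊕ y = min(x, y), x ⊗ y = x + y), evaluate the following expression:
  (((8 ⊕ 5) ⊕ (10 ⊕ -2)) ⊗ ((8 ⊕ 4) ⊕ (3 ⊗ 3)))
(((8 ⊕ 5) ⊕ (10 ⊕ -2)) ⊗ ((8 ⊕ 4) ⊕ (3 ⊗ 3))) = 2

Expand innermost to outermost. Recall ⊕ takes the minimum of its arguments and ⊗ takes their sum. Working out the expression (((8 ⊕ 5) ⊕ (10 ⊕ -2)) ⊗ ((8 ⊕ 4) ⊕ (3 ⊗ 3))) gives 2.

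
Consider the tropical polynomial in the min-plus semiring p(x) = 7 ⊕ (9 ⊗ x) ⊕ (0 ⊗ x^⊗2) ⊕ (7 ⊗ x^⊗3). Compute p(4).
p(4) = 7

A tropical monomial a ⊗ x^⊗i evaluates to a + i · x. Evaluating each term at x = 4:
  Term 0 contributes 7 + 0 · 4 = 7
  Term 1 contributes 9 + 1 · 4 = 13
  Term 2 contributes 0 + 2 · 4 = 8
  Term 3 contributes 7 + 3 · 4 = 19
p(4) = ⊕ of these = min[7, 13, 8, 19] = 7.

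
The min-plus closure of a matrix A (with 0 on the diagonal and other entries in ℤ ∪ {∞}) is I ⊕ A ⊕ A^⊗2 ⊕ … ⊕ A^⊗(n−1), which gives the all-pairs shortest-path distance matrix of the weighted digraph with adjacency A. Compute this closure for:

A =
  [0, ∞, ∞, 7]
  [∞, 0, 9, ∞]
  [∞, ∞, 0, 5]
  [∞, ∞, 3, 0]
Closure =
  [0, ∞, 10, 7]
  [∞, 0, 9, 14]
  [∞, ∞, 0, 5]
  [∞, ∞, 3, 0]

This is the Floyd-Warshall all-pairs shortest-path computation. For each intermediate vertex k = 0, 1, …, 3, update dist[i][j] ← min(dist[i][j], dist[i][k] + dist[k][j]). The final matrix gives, for each (i, j), the minimum total weight of any directed path from i to j (possibly empty when i = j).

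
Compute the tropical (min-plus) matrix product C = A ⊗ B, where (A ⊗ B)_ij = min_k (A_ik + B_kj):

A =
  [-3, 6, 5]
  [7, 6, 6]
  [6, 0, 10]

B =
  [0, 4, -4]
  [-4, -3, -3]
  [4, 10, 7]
A ⊗ B =
  [-3, 1, -7]
  [2, 3, 3]
  [-4, -3, -3]

Apply the min-plus product entry-by-entry:
  C[0][0] = min over k of (A[0][0] + B[0][0] = -3 + 0 = -3, A[0][1] + B[1][0] = 6 + -4 = 2, A[0][2] + B[2][0] = 5 + 4 = 9) = -3 (attained at k = 0)
  C[0][1] = min over k of (A[0][0] + B[0][1] = -3 + 4 = 1, A[0][1] + B[1][1] = 6 + -3 = 3, A[0][2] + B[2][1] = 5 + 10 = 15) = 1 (attained at k = 0)
  C[0][2] = min over k of (A[0][0] + B[0][2] = -3 + -4 = -7, A[0][1] + B[1][2] = 6 + -3 = 3, A[0][2] + B[2][2] = 5 + 7 = 12) = -7 (attained at k = 0)
  C[1][0] = min over k of (A[1][0] + B[0][0] = 7 + 0 = 7, A[1][1] + B[1][0] = 6 + -4 = 2, A[1][2] + B[2][0] = 6 + 4 = 10) = 2 (attained at k = 1)
  C[1][1] = min over k of (A[1][0] + B[0][1] = 7 + 4 = 11, A[1][1] + B[1][1] = 6 + -3 = 3, A[1][2] + B[2][1] = 6 + 10 = 16) = 3 (attained at k = 1)
  C[1][2] = min over k of (A[1][0] + B[0][2] = 7 + -4 = 3, A[1][1] + B[1][2] = 6 + -3 = 3, A[1][2] + B[2][2] = 6 + 7 = 13) = 3 (attained at k = 0)
  C[2][0] = min over k of (A[2][0] + B[0][0] = 6 + 0 = 6, A[2][1] + B[1][0] = 0 + -4 = -4, A[2][2] + B[2][0] = 10 + 4 = 14) = -4 (attained at k = 1)
  C[2][1] = min over k of (A[2][0] + B[0][1] = 6 + 4 = 10, A[2][1] + B[1][1] = 0 + -3 = -3, A[2][2] + B[2][1] = 10 + 10 = 20) = -3 (attained at k = 1)
  C[2][2] = min over k of (A[2][0] + B[0][2] = 6 + -4 = 2, A[2][1] + B[1][2] = 0 + -3 = -3, A[2][2] + B[2][2] = 10 + 7 = 17) = -3 (attained at k = 1)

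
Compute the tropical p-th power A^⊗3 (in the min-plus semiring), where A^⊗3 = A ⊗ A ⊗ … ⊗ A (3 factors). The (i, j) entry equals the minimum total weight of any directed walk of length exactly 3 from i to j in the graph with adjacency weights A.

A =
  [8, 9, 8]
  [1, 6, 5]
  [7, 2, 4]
A^⊗3 =
  [11, 14, 15]
  [8, 11, 12]
  [7, 9, 11]

Each entry (A^⊗3)_ij equals the minimum over all length-3 walks i = v_0 → v_1 → … → v_3 = j of Σ_t A[v_t][v_{t+1}]. For example, for (i, j) = (0, 2) we minimise over 9 possible intermediate vertex sequences; the minimum is 15, attained along the walk 0 → 2 → 1 → 2.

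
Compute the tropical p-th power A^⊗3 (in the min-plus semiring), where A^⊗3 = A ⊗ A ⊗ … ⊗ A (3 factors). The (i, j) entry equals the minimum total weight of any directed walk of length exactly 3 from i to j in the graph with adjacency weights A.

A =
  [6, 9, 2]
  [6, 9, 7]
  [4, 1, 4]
A^⊗3 =
  [9, 7, 8]
  [12, 9, 12]
  [10, 7, 9]

Each entry (A^⊗3)_ij equals the minimum over all length-3 walks i = v_0 → v_1 → … → v_3 = j of Σ_t A[v_t][v_{t+1}]. For example, for (i, j) = (0, 2) we minimise over 9 possible intermediate vertex sequences; the minimum is 8, attained along the walk 0 → 2 → 0 → 2.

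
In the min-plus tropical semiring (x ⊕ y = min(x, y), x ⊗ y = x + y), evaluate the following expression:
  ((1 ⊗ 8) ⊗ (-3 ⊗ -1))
((1 ⊗ 8) ⊗ (-3 ⊗ -1)) = 5

Expand innermost to outermost. Recall ⊕ takes the minimum of its arguments and ⊗ takes their sum. Working out the expression ((1 ⊗ 8) ⊗ (-3 ⊗ -1)) gives 5.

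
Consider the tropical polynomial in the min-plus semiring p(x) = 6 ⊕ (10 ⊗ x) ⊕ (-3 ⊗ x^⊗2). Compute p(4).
p(4) = 5

A tropical monomial a ⊗ x^⊗i evaluates to a + i · x. Evaluating each term at x = 4:
  Term 0 contributes 6 + 0 · 4 = 6
  Term 1 contributes 10 + 1 · 4 = 14
  Term 2 contributes -3 + 2 · 4 = 5
p(4) = ⊕ of these = min[6, 14, 5] = 5.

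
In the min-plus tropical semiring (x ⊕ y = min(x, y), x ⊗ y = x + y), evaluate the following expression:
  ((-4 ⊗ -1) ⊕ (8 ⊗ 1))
((-4 ⊗ -1) ⊕ (8 ⊗ 1)) = -5

Expand innermost to outermost. Recall ⊕ takes the minimum of its arguments and ⊗ takes their sum. Working out the expression ((-4 ⊗ -1) ⊕ (8 ⊗ 1)) gives -5.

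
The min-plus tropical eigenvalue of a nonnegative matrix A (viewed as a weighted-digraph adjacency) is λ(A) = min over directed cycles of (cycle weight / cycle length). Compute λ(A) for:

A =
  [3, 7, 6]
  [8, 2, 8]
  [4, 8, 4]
λ(A) = 2

Enumerate directed cycles and compute their means (weight / length). Sample:
  cycle 0 → 0: weight = 3, length = 1, mean = 3/1 ≈ 3.000
  cycle 1 → 1: weight = 2, length = 1, mean = 2/1 ≈ 2.000
  cycle 2 → 2: weight = 4, length = 1, mean = 4/1 ≈ 4.000
  cycle 0 → 1 → 0: weight = 15, length = 2, mean = 15/2 ≈ 7.500
  cycle 0 → 2 → 0: weight = 10, length = 2, mean = 10/2 ≈ 5.000
  cycle 1 → 0 → 1: weight = 15, length = 2, mean = 15/2 ≈ 7.500
Minimum mean = 2.000, attained e.g. along the cycle 1 → 1 with weight 2 and length 1. So λ(A) = 2/1 = 2.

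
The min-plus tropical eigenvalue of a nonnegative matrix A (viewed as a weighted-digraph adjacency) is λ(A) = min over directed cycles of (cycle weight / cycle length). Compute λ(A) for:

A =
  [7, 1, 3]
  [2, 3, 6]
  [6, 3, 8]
λ(A) = 3/2

Enumerate directed cycles and compute their means (weight / length). Sample:
  cycle 0 → 0: weight = 7, length = 1, mean = 7/1 ≈ 7.000
  cycle 1 → 1: weight = 3, length = 1, mean = 3/1 ≈ 3.000
  cycle 2 → 2: weight = 8, length = 1, mean = 8/1 ≈ 8.000
  cycle 0 → 1 → 0: weight = 3, length = 2, mean = 3/2 ≈ 1.500
  cycle 0 → 2 → 0: weight = 9, length = 2, mean = 9/2 ≈ 4.500
  cycle 1 → 0 → 1: weight = 3, length = 2, mean = 3/2 ≈ 1.500
Minimum mean = 1.500, attained e.g. along the cycle 0 → 1 → 0 with weight 3 and length 2. So λ(A) = 3/2 = 3/2.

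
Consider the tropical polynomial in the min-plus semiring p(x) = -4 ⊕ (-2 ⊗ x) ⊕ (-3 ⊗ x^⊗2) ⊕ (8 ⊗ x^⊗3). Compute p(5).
p(5) = -4

A tropical monomial a ⊗ x^⊗i evaluates to a + i · x. Evaluating each term at x = 5:
  Term 0 contributes -4 + 0 · 5 = -4
  Term 1 contributes -2 + 1 · 5 = 3
  Term 2 contributes -3 + 2 · 5 = 7
  Term 3 contributes 8 + 3 · 5 = 23
p(5) = ⊕ of these = min[-4, 3, 7, 23] = -4.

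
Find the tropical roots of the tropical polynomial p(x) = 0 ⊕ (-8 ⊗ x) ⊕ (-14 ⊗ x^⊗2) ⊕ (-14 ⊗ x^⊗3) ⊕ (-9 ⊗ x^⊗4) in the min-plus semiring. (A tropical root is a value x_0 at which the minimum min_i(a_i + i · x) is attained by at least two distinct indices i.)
Roots: {-5, 0, 6, 8}

Each tropical root is a break point of the lower envelope of the lines y = a_i + i · x (there are 5 lines, with slopes 0, 1, ..., 4). Only the lines that attain the minimum somewhere contribute to roots; other lines are dominated. Here the surviving (envelope) indices are i = 4, i = 3, i = 2, i = 1, i = 0.
Intersections between consecutive envelope lines give the roots: for adjacent envelope indices i < j the intersection is x = (a_i − a_j) / (j − i). Reading off the sorted break points: {-5, 0, 6, 8}.
Verification: at each break x_0, at least two indices attain the minimum of min_i(a_i + i · x_0).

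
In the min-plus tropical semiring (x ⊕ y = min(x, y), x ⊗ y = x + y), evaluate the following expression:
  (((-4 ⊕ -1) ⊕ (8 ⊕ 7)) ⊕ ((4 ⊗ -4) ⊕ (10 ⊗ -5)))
(((-4 ⊕ -1) ⊕ (8 ⊕ 7)) ⊕ ((4 ⊗ -4) ⊕ (10 ⊗ -5))) = -4

Expand innermost to outermost. Recall ⊕ takes the minimum of its arguments and ⊗ takes their sum. Working out the expression (((-4 ⊕ -1) ⊕ (8 ⊕ 7)) ⊕ ((4 ⊗ -4) ⊕ (10 ⊗ -5))) gives -4.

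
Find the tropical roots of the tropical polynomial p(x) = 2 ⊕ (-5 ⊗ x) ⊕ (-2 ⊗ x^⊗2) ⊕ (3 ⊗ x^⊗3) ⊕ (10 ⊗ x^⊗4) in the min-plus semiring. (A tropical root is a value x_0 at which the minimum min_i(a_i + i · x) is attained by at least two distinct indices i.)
Roots: {-7, -5, -3, 7}

Each tropical root is a break point of the lower envelope of the lines y = a_i + i · x (there are 5 lines, with slopes 0, 1, ..., 4). Only the lines that attain the minimum somewhere contribute to roots; other lines are dominated. Here the surviving (envelope) indices are i = 4, i = 3, i = 2, i = 1, i = 0.
Intersections between consecutive envelope lines give the roots: for adjacent envelope indices i < j the intersection is x = (a_i − a_j) / (j − i). Reading off the sorted break points: {-7, -5, -3, 7}.
Verification: at each break x_0, at least two indices attain the minimum of min_i(a_i + i · x_0).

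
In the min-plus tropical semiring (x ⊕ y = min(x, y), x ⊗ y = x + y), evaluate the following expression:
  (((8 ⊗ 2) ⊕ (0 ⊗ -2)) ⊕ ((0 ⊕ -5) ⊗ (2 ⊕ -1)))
(((8 ⊗ 2) ⊕ (0 ⊗ -2)) ⊕ ((0 ⊕ -5) ⊗ (2 ⊕ -1))) = -6

Expand innermost to outermost. Recall ⊕ takes the minimum of its arguments and ⊗ takes their sum. Working out the expression (((8 ⊗ 2) ⊕ (0 ⊗ -2)) ⊕ ((0 ⊕ -5) ⊗ (2 ⊕ -1))) gives -6.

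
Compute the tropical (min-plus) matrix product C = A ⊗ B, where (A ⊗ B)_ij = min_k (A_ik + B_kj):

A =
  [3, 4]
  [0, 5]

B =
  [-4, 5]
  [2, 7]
A ⊗ B =
  [-1, 8]
  [-4, 5]

Apply the min-plus product entry-by-entry:
  C[0][0] = min over k of (A[0][0] + B[0][0] = 3 + -4 = -1, A[0][1] + B[1][0] = 4 + 2 = 6) = -1 (attained at k = 0)
  C[0][1] = min over k of (A[0][0] + B[0][1] = 3 + 5 = 8, A[0][1] + B[1][1] = 4 + 7 = 11) = 8 (attained at k = 0)
  C[1][0] = min over k of (A[1][0] + B[0][0] = 0 + -4 = -4, A[1][1] + B[1][0] = 5 + 2 = 7) = -4 (attained at k = 0)
  C[1][1] = min over k of (A[1][0] + B[0][1] = 0 + 5 = 5, A[1][1] + B[1][1] = 5 + 7 = 12) = 5 (attained at k = 0)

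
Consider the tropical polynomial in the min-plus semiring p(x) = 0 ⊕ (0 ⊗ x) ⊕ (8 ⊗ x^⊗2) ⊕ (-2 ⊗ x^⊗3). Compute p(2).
p(2) = 0

A tropical monomial a ⊗ x^⊗i evaluates to a + i · x. Evaluating each term at x = 2:
  Term 0 contributes 0 + 0 · 2 = 0
  Term 1 contributes 0 + 1 · 2 = 2
  Term 2 contributes 8 + 2 · 2 = 12
  Term 3 contributes -2 + 3 · 2 = 4
p(2) = ⊕ of these = min[0, 2, 12, 4] = 0.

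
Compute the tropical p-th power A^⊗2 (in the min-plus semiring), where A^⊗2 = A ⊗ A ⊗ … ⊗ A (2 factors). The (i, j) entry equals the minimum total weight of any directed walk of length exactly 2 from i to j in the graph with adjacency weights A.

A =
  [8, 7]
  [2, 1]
A^⊗2 =
  [9, 8]
  [3, 2]

Each entry (A^⊗2)_ij equals the minimum over all length-2 walks i = v_0 → v_1 → … → v_2 = j of Σ_t A[v_t][v_{t+1}]. For example, for (i, j) = (0, 1) we minimise over 2 possible intermediate vertex sequences; the minimum is 8, attained along the walk 0 → 1 → 1.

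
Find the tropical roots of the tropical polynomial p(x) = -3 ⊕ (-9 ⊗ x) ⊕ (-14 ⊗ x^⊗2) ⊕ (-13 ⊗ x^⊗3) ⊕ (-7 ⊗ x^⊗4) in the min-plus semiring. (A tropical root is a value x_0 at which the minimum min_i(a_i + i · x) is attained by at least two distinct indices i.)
Roots: {-6, -1, 5, 6}

Each tropical root is a break point of the lower envelope of the lines y = a_i + i · x (there are 5 lines, with slopes 0, 1, ..., 4). Only the lines that attain the minimum somewhere contribute to roots; other lines are dominated. Here the surviving (envelope) indices are i = 4, i = 3, i = 2, i = 1, i = 0.
Intersections between consecutive envelope lines give the roots: for adjacent envelope indices i < j the intersection is x = (a_i − a_j) / (j − i). Reading off the sorted break points: {-6, -1, 5, 6}.
Verification: at each break x_0, at least two indices attain the minimum of min_i(a_i + i · x_0).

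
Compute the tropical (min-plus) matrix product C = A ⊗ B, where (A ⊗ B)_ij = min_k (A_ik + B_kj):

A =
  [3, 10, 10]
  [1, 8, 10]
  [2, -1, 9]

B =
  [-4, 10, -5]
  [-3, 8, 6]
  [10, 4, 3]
A ⊗ B =
  [-1, 13, -2]
  [-3, 11, -4]
  [-4, 7, -3]

Apply the min-plus product entry-by-entry:
  C[0][0] = min over k of (A[0][0] + B[0][0] = 3 + -4 = -1, A[0][1] + B[1][0] = 10 + -3 = 7, A[0][2] + B[2][0] = 10 + 10 = 20) = -1 (attained at k = 0)
  C[0][1] = min over k of (A[0][0] + B[0][1] = 3 + 10 = 13, A[0][1] + B[1][1] = 10 + 8 = 18, A[0][2] + B[2][1] = 10 + 4 = 14) = 13 (attained at k = 0)
  C[0][2] = min over k of (A[0][0] + B[0][2] = 3 + -5 = -2, A[0][1] + B[1][2] = 10 + 6 = 16, A[0][2] + B[2][2] = 10 + 3 = 13) = -2 (attained at k = 0)
  C[1][0] = min over k of (A[1][0] + B[0][0] = 1 + -4 = -3, A[1][1] + B[1][0] = 8 + -3 = 5, A[1][2] + B[2][0] = 10 + 10 = 20) = -3 (attained at k = 0)
  C[1][1] = min over k of (A[1][0] + B[0][1] = 1 + 10 = 11, A[1][1] + B[1][1] = 8 + 8 = 16, A[1][2] + B[2][1] = 10 + 4 = 14) = 11 (attained at k = 0)
  C[1][2] = min over k of (A[1][0] + B[0][2] = 1 + -5 = -4, A[1][1] + B[1][2] = 8 + 6 = 14, A[1][2] + B[2][2] = 10 + 3 = 13) = -4 (attained at k = 0)
  C[2][0] = min over k of (A[2][0] + B[0][0] = 2 + -4 = -2, A[2][1] + B[1][0] = -1 + -3 = -4, A[2][2] + B[2][0] = 9 + 10 = 19) = -4 (attained at k = 1)
  C[2][1] = min over k of (A[2][0] + B[0][1] = 2 + 10 = 12, A[2][1] + B[1][1] = -1 + 8 = 7, A[2][2] + B[2][1] = 9 + 4 = 13) = 7 (attained at k = 1)
  C[2][2] = min over k of (A[2][0] + B[0][2] = 2 + -5 = -3, A[2][1] + B[1][2] = -1 + 6 = 5, A[2][2] + B[2][2] = 9 + 3 = 12) = -3 (attained at k = 0)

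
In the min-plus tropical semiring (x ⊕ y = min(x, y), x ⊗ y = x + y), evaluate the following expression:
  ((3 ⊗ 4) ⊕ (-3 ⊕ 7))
((3 ⊗ 4) ⊕ (-3 ⊕ 7)) = -3

Expand innermost to outermost. Recall ⊕ takes the minimum of its arguments and ⊗ takes their sum. Working out the expression ((3 ⊗ 4) ⊕ (-3 ⊕ 7)) gives -3.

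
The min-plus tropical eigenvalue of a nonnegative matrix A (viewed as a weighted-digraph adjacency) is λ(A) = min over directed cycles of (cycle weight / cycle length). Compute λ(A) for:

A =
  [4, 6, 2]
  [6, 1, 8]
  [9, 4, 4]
λ(A) = 1

Enumerate directed cycles and compute their means (weight / length). Sample:
  cycle 0 → 0: weight = 4, length = 1, mean = 4/1 ≈ 4.000
  cycle 1 → 1: weight = 1, length = 1, mean = 1/1 ≈ 1.000
  cycle 2 → 2: weight = 4, length = 1, mean = 4/1 ≈ 4.000
  cycle 0 → 1 → 0: weight = 12, length = 2, mean = 12/2 ≈ 6.000
  cycle 0 → 2 → 0: weight = 11, length = 2, mean = 11/2 ≈ 5.500
  cycle 1 → 0 → 1: weight = 12, length = 2, mean = 12/2 ≈ 6.000
Minimum mean = 1.000, attained e.g. along the cycle 1 → 1 with weight 1 and length 1. So λ(A) = 1/1 = 1.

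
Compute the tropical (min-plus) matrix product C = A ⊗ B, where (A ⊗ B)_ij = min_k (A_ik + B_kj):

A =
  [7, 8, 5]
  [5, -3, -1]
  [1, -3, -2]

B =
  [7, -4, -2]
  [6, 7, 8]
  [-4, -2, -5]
A ⊗ B =
  [1, 3, 0]
  [-5, -3, -6]
  [-6, -4, -7]

Apply the min-plus product entry-by-entry:
  C[0][0] = min over k of (A[0][0] + B[0][0] = 7 + 7 = 14, A[0][1] + B[1][0] = 8 + 6 = 14, A[0][2] + B[2][0] = 5 + -4 = 1) = 1 (attained at k = 2)
  C[0][1] = min over k of (A[0][0] + B[0][1] = 7 + -4 = 3, A[0][1] + B[1][1] = 8 + 7 = 15, A[0][2] + B[2][1] = 5 + -2 = 3) = 3 (attained at k = 0)
  C[0][2] = min over k of (A[0][0] + B[0][2] = 7 + -2 = 5, A[0][1] + B[1][2] = 8 + 8 = 16, A[0][2] + B[2][2] = 5 + -5 = 0) = 0 (attained at k = 2)
  C[1][0] = min over k of (A[1][0] + B[0][0] = 5 + 7 = 12, A[1][1] + B[1][0] = -3 + 6 = 3, A[1][2] + B[2][0] = -1 + -4 = -5) = -5 (attained at k = 2)
  C[1][1] = min over k of (A[1][0] + B[0][1] = 5 + -4 = 1, A[1][1] + B[1][1] = -3 + 7 = 4, A[1][2] + B[2][1] = -1 + -2 = -3) = -3 (attained at k = 2)
  C[1][2] = min over k of (A[1][0] + B[0][2] = 5 + -2 = 3, A[1][1] + B[1][2] = -3 + 8 = 5, A[1][2] + B[2][2] = -1 + -5 = -6) = -6 (attained at k = 2)
  C[2][0] = min over k of (A[2][0] + B[0][0] = 1 + 7 = 8, A[2][1] + B[1][0] = -3 + 6 = 3, A[2][2] + B[2][0] = -2 + -4 = -6) = -6 (attained at k = 2)
  C[2][1] = min over k of (A[2][0] + B[0][1] = 1 + -4 = -3, A[2][1] + B[1][1] = -3 + 7 = 4, A[2][2] + B[2][1] = -2 + -2 = -4) = -4 (attained at k = 2)
  C[2][2] = min over k of (A[2][0] + B[0][2] = 1 + -2 = -1, A[2][1] + B[1][2] = -3 + 8 = 5, A[2][2] + B[2][2] = -2 + -5 = -7) = -7 (attained at k = 2)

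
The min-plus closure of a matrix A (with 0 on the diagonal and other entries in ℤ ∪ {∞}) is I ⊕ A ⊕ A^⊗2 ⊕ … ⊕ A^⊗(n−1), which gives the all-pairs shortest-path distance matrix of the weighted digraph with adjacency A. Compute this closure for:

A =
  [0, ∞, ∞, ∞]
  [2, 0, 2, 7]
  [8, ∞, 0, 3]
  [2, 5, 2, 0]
Closure =
  [0, ∞, ∞, ∞]
  [2, 0, 2, 5]
  [5, 8, 0, 3]
  [2, 5, 2, 0]

This is the Floyd-Warshall all-pairs shortest-path computation. For each intermediate vertex k = 0, 1, …, 3, update dist[i][j] ← min(dist[i][j], dist[i][k] + dist[k][j]). The final matrix gives, for each (i, j), the minimum total weight of any directed path from i to j (possibly empty when i = j).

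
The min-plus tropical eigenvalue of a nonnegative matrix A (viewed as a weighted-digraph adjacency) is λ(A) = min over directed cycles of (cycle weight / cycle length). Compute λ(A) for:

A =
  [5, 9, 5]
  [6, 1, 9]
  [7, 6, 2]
λ(A) = 1

Enumerate directed cycles and compute their means (weight / length). Sample:
  cycle 0 → 0: weight = 5, length = 1, mean = 5/1 ≈ 5.000
  cycle 1 → 1: weight = 1, length = 1, mean = 1/1 ≈ 1.000
  cycle 2 → 2: weight = 2, length = 1, mean = 2/1 ≈ 2.000
  cycle 0 → 1 → 0: weight = 15, length = 2, mean = 15/2 ≈ 7.500
  cycle 0 → 2 → 0: weight = 12, length = 2, mean = 12/2 ≈ 6.000
  cycle 1 → 0 → 1: weight = 15, length = 2, mean = 15/2 ≈ 7.500
Minimum mean = 1.000, attained e.g. along the cycle 1 → 1 with weight 1 and length 1. So λ(A) = 1/1 = 1.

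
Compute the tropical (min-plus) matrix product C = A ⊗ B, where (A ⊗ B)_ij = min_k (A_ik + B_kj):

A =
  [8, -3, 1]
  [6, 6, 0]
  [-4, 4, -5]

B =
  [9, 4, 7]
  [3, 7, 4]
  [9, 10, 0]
A ⊗ B =
  [0, 4, 1]
  [9, 10, 0]
  [4, 0, -5]

Apply the min-plus product entry-by-entry:
  C[0][0] = min over k of (A[0][0] + B[0][0] = 8 + 9 = 17, A[0][1] + B[1][0] = -3 + 3 = 0, A[0][2] + B[2][0] = 1 + 9 = 10) = 0 (attained at k = 1)
  C[0][1] = min over k of (A[0][0] + B[0][1] = 8 + 4 = 12, A[0][1] + B[1][1] = -3 + 7 = 4, A[0][2] + B[2][1] = 1 + 10 = 11) = 4 (attained at k = 1)
  C[0][2] = min over k of (A[0][0] + B[0][2] = 8 + 7 = 15, A[0][1] + B[1][2] = -3 + 4 = 1, A[0][2] + B[2][2] = 1 + 0 = 1) = 1 (attained at k = 1)
  C[1][0] = min over k of (A[1][0] + B[0][0] = 6 + 9 = 15, A[1][1] + B[1][0] = 6 + 3 = 9, A[1][2] + B[2][0] = 0 + 9 = 9) = 9 (attained at k = 1)
  C[1][1] = min over k of (A[1][0] + B[0][1] = 6 + 4 = 10, A[1][1] + B[1][1] = 6 + 7 = 13, A[1][2] + B[2][1] = 0 + 10 = 10) = 10 (attained at k = 0)
  C[1][2] = min over k of (A[1][0] + B[0][2] = 6 + 7 = 13, A[1][1] + B[1][2] = 6 + 4 = 10, A[1][2] + B[2][2] = 0 + 0 = 0) = 0 (attained at k = 2)
  C[2][0] = min over k of (A[2][0] + B[0][0] = -4 + 9 = 5, A[2][1] + B[1][0] = 4 + 3 = 7, A[2][2] + B[2][0] = -5 + 9 = 4) = 4 (attained at k = 2)
  C[2][1] = min over k of (A[2][0] + B[0][1] = -4 + 4 = 0, A[2][1] + B[1][1] = 4 + 7 = 11, A[2][2] + B[2][1] = -5 + 10 = 5) = 0 (attained at k = 0)
  C[2][2] = min over k of (A[2][0] + B[0][2] = -4 + 7 = 3, A[2][1] + B[1][2] = 4 + 4 = 8, A[2][2] + B[2][2] = -5 + 0 = -5) = -5 (attained at k = 2)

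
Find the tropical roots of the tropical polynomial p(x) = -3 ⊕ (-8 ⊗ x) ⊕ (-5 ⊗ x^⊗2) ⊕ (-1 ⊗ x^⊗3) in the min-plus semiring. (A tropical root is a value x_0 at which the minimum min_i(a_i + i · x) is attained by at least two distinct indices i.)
Roots: {-4, -3, 5}

Each tropical root is a break point of the lower envelope of the lines y = a_i + i · x (there are 4 lines, with slopes 0, 1, ..., 3). Only the lines that attain the minimum somewhere contribute to roots; other lines are dominated. Here the surviving (envelope) indices are i = 3, i = 2, i = 1, i = 0.
Intersections between consecutive envelope lines give the roots: for adjacent envelope indices i < j the intersection is x = (a_i − a_j) / (j − i). Reading off the sorted break points: {-4, -3, 5}.
Verification: at each break x_0, at least two indices attain the minimum of min_i(a_i + i · x_0).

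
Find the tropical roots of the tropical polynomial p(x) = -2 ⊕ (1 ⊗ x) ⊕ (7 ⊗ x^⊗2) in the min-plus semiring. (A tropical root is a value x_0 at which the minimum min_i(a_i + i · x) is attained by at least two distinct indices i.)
Roots: {-6, -3}

Each tropical root is a break point of the lower envelope of the lines y = a_i + i · x (there are 3 lines, with slopes 0, 1, ..., 2). Only the lines that attain the minimum somewhere contribute to roots; other lines are dominated. Here the surviving (envelope) indices are i = 2, i = 1, i = 0.
Intersections between consecutive envelope lines give the roots: for adjacent envelope indices i < j the intersection is x = (a_i − a_j) / (j − i). Reading off the sorted break points: {-6, -3}.
Verification: at each break x_0, at least two indices attain the minimum of min_i(a_i + i · x_0).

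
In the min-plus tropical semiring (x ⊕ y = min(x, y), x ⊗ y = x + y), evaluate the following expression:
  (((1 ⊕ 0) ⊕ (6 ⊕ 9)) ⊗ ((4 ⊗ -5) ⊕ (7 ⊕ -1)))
(((1 ⊕ 0) ⊕ (6 ⊕ 9)) ⊗ ((4 ⊗ -5) ⊕ (7 ⊕ -1))) = -1

Expand innermost to outermost. Recall ⊕ takes the minimum of its arguments and ⊗ takes their sum. Working out the expression (((1 ⊕ 0) ⊕ (6 ⊕ 9)) ⊗ ((4 ⊗ -5) ⊕ (7 ⊕ -1))) gives -1.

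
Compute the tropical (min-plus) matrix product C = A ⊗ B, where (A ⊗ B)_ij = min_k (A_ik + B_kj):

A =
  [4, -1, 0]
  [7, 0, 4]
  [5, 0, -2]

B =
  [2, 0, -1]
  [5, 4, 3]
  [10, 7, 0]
A ⊗ B =
  [4, 3, 0]
  [5, 4, 3]
  [5, 4, -2]

Apply the min-plus product entry-by-entry:
  C[0][0] = min over k of (A[0][0] + B[0][0] = 4 + 2 = 6, A[0][1] + B[1][0] = -1 + 5 = 4, A[0][2] + B[2][0] = 0 + 10 = 10) = 4 (attained at k = 1)
  C[0][1] = min over k of (A[0][0] + B[0][1] = 4 + 0 = 4, A[0][1] + B[1][1] = -1 + 4 = 3, A[0][2] + B[2][1] = 0 + 7 = 7) = 3 (attained at k = 1)
  C[0][2] = min over k of (A[0][0] + B[0][2] = 4 + -1 = 3, A[0][1] + B[1][2] = -1 + 3 = 2, A[0][2] + B[2][2] = 0 + 0 = 0) = 0 (attained at k = 2)
  C[1][0] = min over k of (A[1][0] + B[0][0] = 7 + 2 = 9, A[1][1] + B[1][0] = 0 + 5 = 5, A[1][2] + B[2][0] = 4 + 10 = 14) = 5 (attained at k = 1)
  C[1][1] = min over k of (A[1][0] + B[0][1] = 7 + 0 = 7, A[1][1] + B[1][1] = 0 + 4 = 4, A[1][2] + B[2][1] = 4 + 7 = 11) = 4 (attained at k = 1)
  C[1][2] = min over k of (A[1][0] + B[0][2] = 7 + -1 = 6, A[1][1] + B[1][2] = 0 + 3 = 3, A[1][2] + B[2][2] = 4 + 0 = 4) = 3 (attained at k = 1)
  C[2][0] = min over k of (A[2][0] + B[0][0] = 5 + 2 = 7, A[2][1] + B[1][0] = 0 + 5 = 5, A[2][2] + B[2][0] = -2 + 10 = 8) = 5 (attained at k = 1)
  C[2][1] = min over k of (A[2][0] + B[0][1] = 5 + 0 = 5, A[2][1] + B[1][1] = 0 + 4 = 4, A[2][2] + B[2][1] = -2 + 7 = 5) = 4 (attained at k = 1)
  C[2][2] = min over k of (A[2][0] + B[0][2] = 5 + -1 = 4, A[2][1] + B[1][2] = 0 + 3 = 3, A[2][2] + B[2][2] = -2 + 0 = -2) = -2 (attained at k = 2)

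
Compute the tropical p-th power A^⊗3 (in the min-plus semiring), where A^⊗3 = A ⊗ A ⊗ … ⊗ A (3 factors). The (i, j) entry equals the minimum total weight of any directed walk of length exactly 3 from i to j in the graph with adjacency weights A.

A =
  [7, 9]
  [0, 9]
A^⊗3 =
  [16, 18]
  [9, 16]

Each entry (A^⊗3)_ij equals the minimum over all length-3 walks i = v_0 → v_1 → … → v_3 = j of Σ_t A[v_t][v_{t+1}]. For example, for (i, j) = (0, 1) we minimise over 4 possible intermediate vertex sequences; the minimum is 18, attained along the walk 0 → 1 → 0 → 1.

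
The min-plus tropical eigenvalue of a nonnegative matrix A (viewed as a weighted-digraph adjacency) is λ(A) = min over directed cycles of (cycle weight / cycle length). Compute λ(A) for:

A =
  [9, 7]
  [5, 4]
λ(A) = 4

Enumerate directed cycles and compute their means (weight / length). Sample:
  cycle 0 → 0: weight = 9, length = 1, mean = 9/1 ≈ 9.000
  cycle 1 → 1: weight = 4, length = 1, mean = 4/1 ≈ 4.000
  cycle 0 → 1 → 0: weight = 12, length = 2, mean = 12/2 ≈ 6.000
  cycle 1 → 0 → 1: weight = 12, length = 2, mean = 12/2 ≈ 6.000
Minimum mean = 4.000, attained e.g. along the cycle 1 → 1 with weight 4 and length 1. So λ(A) = 4/1 = 4.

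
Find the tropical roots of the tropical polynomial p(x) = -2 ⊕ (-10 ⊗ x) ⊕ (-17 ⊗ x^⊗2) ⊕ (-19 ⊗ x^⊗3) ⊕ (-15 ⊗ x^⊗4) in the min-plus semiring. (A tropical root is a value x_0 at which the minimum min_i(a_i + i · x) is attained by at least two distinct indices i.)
Roots: {-4, 2, 7, 8}

Each tropical root is a break point of the lower envelope of the lines y = a_i + i · x (there are 5 lines, with slopes 0, 1, ..., 4). Only the lines that attain the minimum somewhere contribute to roots; other lines are dominated. Here the surviving (envelope) indices are i = 4, i = 3, i = 2, i = 1, i = 0.
Intersections between consecutive envelope lines give the roots: for adjacent envelope indices i < j the intersection is x = (a_i − a_j) / (j − i). Reading off the sorted break points: {-4, 2, 7, 8}.
Verification: at each break x_0, at least two indices attain the minimum of min_i(a_i + i · x_0).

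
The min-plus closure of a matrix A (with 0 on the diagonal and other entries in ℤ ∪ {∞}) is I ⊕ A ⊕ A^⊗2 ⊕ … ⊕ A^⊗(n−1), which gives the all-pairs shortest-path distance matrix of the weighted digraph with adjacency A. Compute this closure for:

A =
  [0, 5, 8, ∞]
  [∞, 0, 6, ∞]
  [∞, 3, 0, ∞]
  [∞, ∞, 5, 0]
Closure =
  [0, 5, 8, ∞]
  [∞, 0, 6, ∞]
  [∞, 3, 0, ∞]
  [∞, 8, 5, 0]

This is the Floyd-Warshall all-pairs shortest-path computation. For each intermediate vertex k = 0, 1, …, 3, update dist[i][j] ← min(dist[i][j], dist[i][k] + dist[k][j]). The final matrix gives, for each (i, j), the minimum total weight of any directed path from i to j (possibly empty when i = j).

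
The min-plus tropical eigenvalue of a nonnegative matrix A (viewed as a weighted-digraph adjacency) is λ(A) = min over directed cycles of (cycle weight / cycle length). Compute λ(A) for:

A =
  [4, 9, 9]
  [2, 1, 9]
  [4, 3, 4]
λ(A) = 1

Enumerate directed cycles and compute their means (weight / length). Sample:
  cycle 0 → 0: weight = 4, length = 1, mean = 4/1 ≈ 4.000
  cycle 1 → 1: weight = 1, length = 1, mean = 1/1 ≈ 1.000
  cycle 2 → 2: weight = 4, length = 1, mean = 4/1 ≈ 4.000
  cycle 0 → 1 → 0: weight = 11, length = 2, mean = 11/2 ≈ 5.500
  cycle 0 → 2 → 0: weight = 13, length = 2, mean = 13/2 ≈ 6.500
  cycle 1 → 0 → 1: weight = 11, length = 2, mean = 11/2 ≈ 5.500
Minimum mean = 1.000, attained e.g. along the cycle 1 → 1 with weight 1 and length 1. So λ(A) = 1/1 = 1.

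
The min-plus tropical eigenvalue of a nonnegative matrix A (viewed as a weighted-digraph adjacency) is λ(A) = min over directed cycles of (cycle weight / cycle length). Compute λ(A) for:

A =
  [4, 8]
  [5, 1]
λ(A) = 1

Enumerate directed cycles and compute their means (weight / length). Sample:
  cycle 0 → 0: weight = 4, length = 1, mean = 4/1 ≈ 4.000
  cycle 1 → 1: weight = 1, length = 1, mean = 1/1 ≈ 1.000
  cycle 0 → 1 → 0: weight = 13, length = 2, mean = 13/2 ≈ 6.500
  cycle 1 → 0 → 1: weight = 13, length = 2, mean = 13/2 ≈ 6.500
Minimum mean = 1.000, attained e.g. along the cycle 1 → 1 with weight 1 and length 1. So λ(A) = 1/1 = 1.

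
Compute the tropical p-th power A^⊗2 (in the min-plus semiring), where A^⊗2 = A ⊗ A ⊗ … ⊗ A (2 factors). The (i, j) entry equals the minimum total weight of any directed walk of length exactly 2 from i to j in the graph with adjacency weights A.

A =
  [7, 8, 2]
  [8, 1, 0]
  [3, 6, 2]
A^⊗2 =
  [5, 8, 4]
  [3, 2, 1]
  [5, 7, 4]

Each entry (A^⊗2)_ij equals the minimum over all length-2 walks i = v_0 → v_1 → … → v_2 = j of Σ_t A[v_t][v_{t+1}]. For example, for (i, j) = (0, 2) we minimise over 3 possible intermediate vertex sequences; the minimum is 4, attained along the walk 0 → 2 → 2.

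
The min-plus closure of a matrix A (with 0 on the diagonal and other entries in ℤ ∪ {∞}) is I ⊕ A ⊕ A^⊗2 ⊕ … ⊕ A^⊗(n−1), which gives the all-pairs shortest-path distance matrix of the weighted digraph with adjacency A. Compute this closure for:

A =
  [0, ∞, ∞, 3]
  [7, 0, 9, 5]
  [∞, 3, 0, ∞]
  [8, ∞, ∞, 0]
Closure =
  [0, ∞, ∞, 3]
  [7, 0, 9, 5]
  [10, 3, 0, 8]
  [8, ∞, ∞, 0]

This is the Floyd-Warshall all-pairs shortest-path computation. For each intermediate vertex k = 0, 1, …, 3, update dist[i][j] ← min(dist[i][j], dist[i][k] + dist[k][j]). The final matrix gives, for each (i, j), the minimum total weight of any directed path from i to j (possibly empty when i = j).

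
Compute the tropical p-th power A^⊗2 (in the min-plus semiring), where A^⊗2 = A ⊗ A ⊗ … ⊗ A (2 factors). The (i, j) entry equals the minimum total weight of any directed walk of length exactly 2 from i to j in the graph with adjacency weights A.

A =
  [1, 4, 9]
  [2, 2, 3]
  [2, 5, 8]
A^⊗2 =
  [2, 5, 7]
  [3, 4, 5]
  [3, 6, 8]

Each entry (A^⊗2)_ij equals the minimum over all length-2 walks i = v_0 → v_1 → … → v_2 = j of Σ_t A[v_t][v_{t+1}]. For example, for (i, j) = (0, 2) we minimise over 3 possible intermediate vertex sequences; the minimum is 7, attained along the walk 0 → 1 → 2.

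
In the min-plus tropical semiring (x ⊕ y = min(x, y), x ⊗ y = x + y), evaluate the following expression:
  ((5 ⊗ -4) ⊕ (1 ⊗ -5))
((5 ⊗ -4) ⊕ (1 ⊗ -5)) = -4

Expand innermost to outermost. Recall ⊕ takes the minimum of its arguments and ⊗ takes their sum. Working out the expression ((5 ⊗ -4) ⊕ (1 ⊗ -5)) gives -4.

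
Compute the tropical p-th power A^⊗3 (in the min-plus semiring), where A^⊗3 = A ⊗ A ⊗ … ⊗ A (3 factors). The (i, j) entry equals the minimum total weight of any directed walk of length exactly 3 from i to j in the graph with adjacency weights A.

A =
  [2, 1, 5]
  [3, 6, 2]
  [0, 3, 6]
A^⊗3 =
  [3, 5, 5]
  [4, 3, 6]
  [4, 3, 3]

Each entry (A^⊗3)_ij equals the minimum over all length-3 walks i = v_0 → v_1 → … → v_3 = j of Σ_t A[v_t][v_{t+1}]. For example, for (i, j) = (0, 2) we minimise over 9 possible intermediate vertex sequences; the minimum is 5, attained along the walk 0 → 0 → 1 → 2.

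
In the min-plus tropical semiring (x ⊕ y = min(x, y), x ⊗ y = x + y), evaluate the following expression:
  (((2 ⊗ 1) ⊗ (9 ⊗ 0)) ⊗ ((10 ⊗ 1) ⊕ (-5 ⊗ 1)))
(((2 ⊗ 1) ⊗ (9 ⊗ 0)) ⊗ ((10 ⊗ 1) ⊕ (-5 ⊗ 1))) = 8

Expand innermost to outermost. Recall ⊕ takes the minimum of its arguments and ⊗ takes their sum. Working out the expression (((2 ⊗ 1) ⊗ (9 ⊗ 0)) ⊗ ((10 ⊗ 1) ⊕ (-5 ⊗ 1))) gives 8.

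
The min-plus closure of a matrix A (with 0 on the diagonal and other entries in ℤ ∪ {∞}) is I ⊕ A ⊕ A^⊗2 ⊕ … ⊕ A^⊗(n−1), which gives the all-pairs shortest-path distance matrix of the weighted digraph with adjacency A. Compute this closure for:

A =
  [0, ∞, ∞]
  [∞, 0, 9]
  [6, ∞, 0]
Closure =
  [0, ∞, ∞]
  [15, 0, 9]
  [6, ∞, 0]

This is the Floyd-Warshall all-pairs shortest-path computation. For each intermediate vertex k = 0, 1, …, 2, update dist[i][j] ← min(dist[i][j], dist[i][k] + dist[k][j]). The final matrix gives, for each (i, j), the minimum total weight of any directed path from i to j (possibly empty when i = j).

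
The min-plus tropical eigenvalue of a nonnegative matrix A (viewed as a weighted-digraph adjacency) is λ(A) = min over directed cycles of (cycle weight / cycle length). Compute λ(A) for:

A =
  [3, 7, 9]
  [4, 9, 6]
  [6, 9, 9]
λ(A) = 3

Enumerate directed cycles and compute their means (weight / length). Sample:
  cycle 0 → 0: weight = 3, length = 1, mean = 3/1 ≈ 3.000
  cycle 1 → 1: weight = 9, length = 1, mean = 9/1 ≈ 9.000
  cycle 2 → 2: weight = 9, length = 1, mean = 9/1 ≈ 9.000
  cycle 0 → 1 → 0: weight = 11, length = 2, mean = 11/2 ≈ 5.500
  cycle 0 → 2 → 0: weight = 15, length = 2, mean = 15/2 ≈ 7.500
  cycle 1 → 0 → 1: weight = 11, length = 2, mean = 11/2 ≈ 5.500
Minimum mean = 3.000, attained e.g. along the cycle 0 → 0 with weight 3 and length 1. So λ(A) = 3/1 = 3.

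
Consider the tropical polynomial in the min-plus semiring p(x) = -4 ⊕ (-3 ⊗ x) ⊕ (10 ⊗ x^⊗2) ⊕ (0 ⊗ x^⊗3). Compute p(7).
p(7) = -4

A tropical monomial a ⊗ x^⊗i evaluates to a + i · x. Evaluating each term at x = 7:
  Term 0 contributes -4 + 0 · 7 = -4
  Term 1 contributes -3 + 1 · 7 = 4
  Term 2 contributes 10 + 2 · 7 = 24
  Term 3 contributes 0 + 3 · 7 = 21
p(7) = ⊕ of these = min[-4, 4, 24, 21] = -4.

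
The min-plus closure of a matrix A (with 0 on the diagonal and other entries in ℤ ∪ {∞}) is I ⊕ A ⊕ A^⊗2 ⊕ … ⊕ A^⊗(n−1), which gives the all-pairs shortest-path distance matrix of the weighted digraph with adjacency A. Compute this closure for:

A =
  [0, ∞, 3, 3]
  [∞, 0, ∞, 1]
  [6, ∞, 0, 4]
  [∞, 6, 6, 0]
Closure =
  [0, 9, 3, 3]
  [13, 0, 7, 1]
  [6, 10, 0, 4]
  [12, 6, 6, 0]

This is the Floyd-Warshall all-pairs shortest-path computation. For each intermediate vertex k = 0, 1, …, 3, update dist[i][j] ← min(dist[i][j], dist[i][k] + dist[k][j]). The final matrix gives, for each (i, j), the minimum total weight of any directed path from i to j (possibly empty when i = j).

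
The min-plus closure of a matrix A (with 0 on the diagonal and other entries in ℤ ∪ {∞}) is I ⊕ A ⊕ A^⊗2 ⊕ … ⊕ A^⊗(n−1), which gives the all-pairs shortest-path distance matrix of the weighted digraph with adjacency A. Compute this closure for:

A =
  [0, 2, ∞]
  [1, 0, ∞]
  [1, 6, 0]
Closure =
  [0, 2, ∞]
  [1, 0, ∞]
  [1, 3, 0]

This is the Floyd-Warshall all-pairs shortest-path computation. For each intermediate vertex k = 0, 1, …, 2, update dist[i][j] ← min(dist[i][j], dist[i][k] + dist[k][j]). The final matrix gives, for each (i, j), the minimum total weight of any directed path from i to j (possibly empty when i = j).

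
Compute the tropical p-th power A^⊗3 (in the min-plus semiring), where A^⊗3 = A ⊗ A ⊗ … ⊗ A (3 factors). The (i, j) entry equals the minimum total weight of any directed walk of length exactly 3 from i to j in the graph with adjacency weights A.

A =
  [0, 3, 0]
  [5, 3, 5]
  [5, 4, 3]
A^⊗3 =
  [0, 3, 0]
  [5, 8, 5]
  [5, 8, 5]

Each entry (A^⊗3)_ij equals the minimum over all length-3 walks i = v_0 → v_1 → … → v_3 = j of Σ_t A[v_t][v_{t+1}]. For example, for (i, j) = (0, 2) we minimise over 9 possible intermediate vertex sequences; the minimum is 0, attained along the walk 0 → 0 → 0 → 2.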